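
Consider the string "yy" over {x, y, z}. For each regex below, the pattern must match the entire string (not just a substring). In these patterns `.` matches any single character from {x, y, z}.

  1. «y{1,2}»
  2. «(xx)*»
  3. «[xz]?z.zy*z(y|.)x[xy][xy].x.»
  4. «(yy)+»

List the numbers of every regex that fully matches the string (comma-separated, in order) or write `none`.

1, 4

1 → match
2 → no match
3 → no match
4 → match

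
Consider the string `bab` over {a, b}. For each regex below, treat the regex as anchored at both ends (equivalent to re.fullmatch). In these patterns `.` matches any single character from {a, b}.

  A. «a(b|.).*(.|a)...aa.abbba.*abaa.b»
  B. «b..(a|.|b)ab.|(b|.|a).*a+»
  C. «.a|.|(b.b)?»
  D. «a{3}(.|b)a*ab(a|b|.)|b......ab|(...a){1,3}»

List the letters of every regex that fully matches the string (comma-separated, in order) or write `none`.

A → no match — must start with `a`
B → no match
C → match
D → no match

C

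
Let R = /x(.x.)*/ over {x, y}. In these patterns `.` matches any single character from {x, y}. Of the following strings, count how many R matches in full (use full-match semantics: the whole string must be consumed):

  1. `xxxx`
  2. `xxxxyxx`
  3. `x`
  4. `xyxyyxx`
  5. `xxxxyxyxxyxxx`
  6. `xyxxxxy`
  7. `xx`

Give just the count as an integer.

6

1. `xxxx` → match
2. `xxxxyxx` → match
3. `x` → match
4. `xyxyyxx` → match
5 → match
6. `xyxxxxy` → match
7. `xx` → no match
Total matched: 6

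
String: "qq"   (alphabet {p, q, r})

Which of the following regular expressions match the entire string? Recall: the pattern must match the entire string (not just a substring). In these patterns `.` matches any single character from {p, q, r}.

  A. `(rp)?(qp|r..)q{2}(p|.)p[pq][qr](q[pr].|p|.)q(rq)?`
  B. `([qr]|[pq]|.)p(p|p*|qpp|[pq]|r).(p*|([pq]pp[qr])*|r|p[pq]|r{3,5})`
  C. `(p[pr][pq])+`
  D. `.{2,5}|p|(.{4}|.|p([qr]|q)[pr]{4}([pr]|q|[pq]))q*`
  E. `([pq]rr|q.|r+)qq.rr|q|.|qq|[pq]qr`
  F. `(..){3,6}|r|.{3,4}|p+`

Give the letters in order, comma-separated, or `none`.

D, E

A → no match
B → no match
C → no match — must start with "p"
D → match
E → match
F → no match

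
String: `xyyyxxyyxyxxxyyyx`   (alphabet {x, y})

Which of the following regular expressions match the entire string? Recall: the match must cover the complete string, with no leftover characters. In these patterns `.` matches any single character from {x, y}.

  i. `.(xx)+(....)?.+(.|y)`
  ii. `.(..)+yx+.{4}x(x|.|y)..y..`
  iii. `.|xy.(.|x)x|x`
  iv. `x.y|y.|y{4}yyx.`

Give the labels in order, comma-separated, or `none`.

i → no match
ii → match
iii → no match
iv → no match

ii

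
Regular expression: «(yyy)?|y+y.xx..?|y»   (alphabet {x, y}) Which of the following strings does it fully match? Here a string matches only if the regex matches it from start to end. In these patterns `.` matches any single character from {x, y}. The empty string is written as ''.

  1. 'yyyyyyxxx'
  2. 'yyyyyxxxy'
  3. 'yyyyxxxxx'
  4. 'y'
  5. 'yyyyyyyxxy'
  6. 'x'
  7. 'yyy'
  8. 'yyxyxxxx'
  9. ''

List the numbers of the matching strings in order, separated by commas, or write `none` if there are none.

1 → match
2 → match
3 → match
4 → match
5 → match
6 → no match
7 → match
8 → no match
9 → match

1, 2, 3, 4, 5, 7, 9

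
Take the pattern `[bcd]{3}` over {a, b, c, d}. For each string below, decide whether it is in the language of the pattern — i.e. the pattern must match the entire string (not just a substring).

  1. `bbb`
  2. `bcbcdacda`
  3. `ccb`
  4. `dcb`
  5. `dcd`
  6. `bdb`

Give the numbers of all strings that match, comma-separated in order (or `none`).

1, 3, 4, 5, 6

1. `bbb` → match
2. `bcbcdacda` → no match
3. `ccb` → match
4. `dcb` → match
5. `dcd` → match
6. `bdb` → match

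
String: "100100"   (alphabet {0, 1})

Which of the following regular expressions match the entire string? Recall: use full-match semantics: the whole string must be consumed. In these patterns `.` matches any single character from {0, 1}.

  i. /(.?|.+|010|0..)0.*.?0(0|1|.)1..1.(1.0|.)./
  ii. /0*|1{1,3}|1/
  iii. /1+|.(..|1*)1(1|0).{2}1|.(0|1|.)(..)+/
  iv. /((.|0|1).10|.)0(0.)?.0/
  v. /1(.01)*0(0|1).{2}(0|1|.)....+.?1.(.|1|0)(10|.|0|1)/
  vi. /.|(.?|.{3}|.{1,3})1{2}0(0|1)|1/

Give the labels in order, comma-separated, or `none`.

i → no match
ii → no match
iii → match
iv → match
v → no match
vi → no match

iii, iv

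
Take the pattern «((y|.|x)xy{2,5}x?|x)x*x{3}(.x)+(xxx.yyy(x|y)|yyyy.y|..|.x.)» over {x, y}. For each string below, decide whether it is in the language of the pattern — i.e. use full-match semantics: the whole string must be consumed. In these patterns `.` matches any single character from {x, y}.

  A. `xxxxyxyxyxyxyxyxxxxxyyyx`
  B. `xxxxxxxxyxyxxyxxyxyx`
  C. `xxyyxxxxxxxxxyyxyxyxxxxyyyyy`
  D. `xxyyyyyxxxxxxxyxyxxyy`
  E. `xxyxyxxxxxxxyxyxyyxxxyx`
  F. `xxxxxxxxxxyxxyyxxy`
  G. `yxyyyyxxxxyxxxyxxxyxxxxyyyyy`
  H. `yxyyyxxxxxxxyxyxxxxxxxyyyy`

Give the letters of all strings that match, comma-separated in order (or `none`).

A, G, H

A → match
B → no match
C → no match
D → no match
E → no match
F → no match
G → match
H → match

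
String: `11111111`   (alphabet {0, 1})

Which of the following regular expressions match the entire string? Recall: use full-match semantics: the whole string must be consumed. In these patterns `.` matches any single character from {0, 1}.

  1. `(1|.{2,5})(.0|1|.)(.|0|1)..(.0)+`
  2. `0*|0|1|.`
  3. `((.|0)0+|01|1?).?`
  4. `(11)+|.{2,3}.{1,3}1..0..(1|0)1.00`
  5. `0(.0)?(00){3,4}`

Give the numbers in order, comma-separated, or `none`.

1 → no match — must end with `0`
2 → no match
3 → no match
4 → match
5 → no match — must start with `0`

4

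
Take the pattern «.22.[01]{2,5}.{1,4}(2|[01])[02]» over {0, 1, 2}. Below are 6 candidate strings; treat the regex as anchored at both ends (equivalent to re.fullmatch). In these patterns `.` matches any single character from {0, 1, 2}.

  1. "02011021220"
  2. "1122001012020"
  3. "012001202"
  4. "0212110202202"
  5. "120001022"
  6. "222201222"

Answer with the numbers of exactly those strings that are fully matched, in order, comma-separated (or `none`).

1 → no match
2 → no match
3 → no match
4 → no match
5 → no match
6 → match

6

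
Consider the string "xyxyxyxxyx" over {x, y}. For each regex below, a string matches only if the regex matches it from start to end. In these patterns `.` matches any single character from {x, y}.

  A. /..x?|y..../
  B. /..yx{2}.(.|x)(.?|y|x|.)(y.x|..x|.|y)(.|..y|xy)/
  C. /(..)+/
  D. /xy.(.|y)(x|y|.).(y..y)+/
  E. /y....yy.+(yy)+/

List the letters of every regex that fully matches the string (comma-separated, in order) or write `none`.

C

A → no match
B → no match
C → match
D → no match — must end with "y"
E → no match — must start with "y"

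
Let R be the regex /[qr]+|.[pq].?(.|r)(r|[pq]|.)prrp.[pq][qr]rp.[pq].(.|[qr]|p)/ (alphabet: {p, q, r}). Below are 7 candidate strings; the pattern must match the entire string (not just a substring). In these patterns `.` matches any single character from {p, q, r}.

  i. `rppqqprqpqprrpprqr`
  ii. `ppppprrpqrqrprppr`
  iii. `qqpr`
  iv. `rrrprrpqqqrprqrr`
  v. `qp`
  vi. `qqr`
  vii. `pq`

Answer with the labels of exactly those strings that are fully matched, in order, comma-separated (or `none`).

i → no match
ii → no match
iii → no match
iv → no match
v → no match
vi → match
vii → no match

vi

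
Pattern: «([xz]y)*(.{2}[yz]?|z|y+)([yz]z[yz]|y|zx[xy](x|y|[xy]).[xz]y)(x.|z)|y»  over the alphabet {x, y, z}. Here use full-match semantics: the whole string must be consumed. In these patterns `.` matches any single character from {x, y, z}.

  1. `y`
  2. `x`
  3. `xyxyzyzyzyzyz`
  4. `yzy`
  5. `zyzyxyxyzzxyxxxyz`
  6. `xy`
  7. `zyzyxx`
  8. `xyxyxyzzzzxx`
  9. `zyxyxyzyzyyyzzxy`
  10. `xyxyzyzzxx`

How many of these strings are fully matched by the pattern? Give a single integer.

7

1 → match
2 → no match
3 → match
4 → no match
5 → match
6 → no match
7 → match
8 → match
9 → match
10 → match
Total matched: 7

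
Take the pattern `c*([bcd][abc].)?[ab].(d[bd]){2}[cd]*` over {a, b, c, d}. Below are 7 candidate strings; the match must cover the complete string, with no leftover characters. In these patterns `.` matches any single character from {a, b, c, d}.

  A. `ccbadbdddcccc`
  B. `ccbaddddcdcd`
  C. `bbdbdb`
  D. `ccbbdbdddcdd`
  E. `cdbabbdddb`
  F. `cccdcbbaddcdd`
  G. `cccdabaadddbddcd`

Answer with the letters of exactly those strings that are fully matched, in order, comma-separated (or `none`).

A → match
B. `ccbaddddcdcd` → match
C. `bbdbdb` → match
D. `ccbbdbdddcdd` → match
E. `cdbabbdddb` → match
F → no match
G → match

A, B, C, D, E, G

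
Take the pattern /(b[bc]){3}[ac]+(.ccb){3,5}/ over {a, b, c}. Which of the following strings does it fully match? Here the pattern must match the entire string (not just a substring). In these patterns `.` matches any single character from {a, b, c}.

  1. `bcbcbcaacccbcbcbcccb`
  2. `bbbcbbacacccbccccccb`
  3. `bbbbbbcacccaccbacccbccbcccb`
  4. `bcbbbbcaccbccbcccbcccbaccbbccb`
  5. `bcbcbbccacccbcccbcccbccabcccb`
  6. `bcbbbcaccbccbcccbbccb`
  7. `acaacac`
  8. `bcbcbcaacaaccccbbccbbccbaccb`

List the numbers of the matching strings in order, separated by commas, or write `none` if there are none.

1 → no match
2 → no match
3 → no match
4 → match
5 → no match
6 → match
7 → no match — must start with `b`
8 → match

4, 6, 8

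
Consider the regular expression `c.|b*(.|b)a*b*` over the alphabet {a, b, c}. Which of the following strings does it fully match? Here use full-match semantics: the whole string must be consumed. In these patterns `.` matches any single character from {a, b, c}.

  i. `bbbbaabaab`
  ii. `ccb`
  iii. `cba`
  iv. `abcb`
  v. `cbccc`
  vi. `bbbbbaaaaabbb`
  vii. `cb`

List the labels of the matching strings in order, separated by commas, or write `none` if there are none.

vi, vii

i. `bbbbaabaab` → no match
ii. `ccb` → no match
iii. `cba` → no match
iv. `abcb` → no match
v. `cbccc` → no match
vi → match
vii. `cb` → match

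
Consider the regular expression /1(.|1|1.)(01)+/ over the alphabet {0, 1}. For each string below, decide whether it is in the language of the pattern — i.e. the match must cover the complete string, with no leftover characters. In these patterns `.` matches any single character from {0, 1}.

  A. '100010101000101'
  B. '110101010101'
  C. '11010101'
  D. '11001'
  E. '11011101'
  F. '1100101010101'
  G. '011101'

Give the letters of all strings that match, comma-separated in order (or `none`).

A → no match
B. '110101010101' → match
C. '11010101' → match
D. '11001' → match
E. '11011101' → no match
F → match
G. '011101' → no match — must start with '1'

B, C, D, F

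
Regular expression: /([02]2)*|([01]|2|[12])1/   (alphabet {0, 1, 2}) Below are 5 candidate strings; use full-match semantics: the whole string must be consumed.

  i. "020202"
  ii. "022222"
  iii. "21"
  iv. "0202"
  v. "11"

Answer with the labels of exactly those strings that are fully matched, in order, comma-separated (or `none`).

i, ii, iii, iv, v

i → match
ii → match
iii → match
iv → match
v → match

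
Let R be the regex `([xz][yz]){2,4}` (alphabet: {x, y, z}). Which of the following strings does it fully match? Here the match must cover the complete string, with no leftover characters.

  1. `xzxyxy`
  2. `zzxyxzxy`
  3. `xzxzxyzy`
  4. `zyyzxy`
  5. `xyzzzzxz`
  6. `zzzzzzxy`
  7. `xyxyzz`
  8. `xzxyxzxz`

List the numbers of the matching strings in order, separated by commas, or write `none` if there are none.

1 → match
2 → match
3 → match
4 → no match
5 → match
6 → match
7 → match
8 → match

1, 2, 3, 5, 6, 7, 8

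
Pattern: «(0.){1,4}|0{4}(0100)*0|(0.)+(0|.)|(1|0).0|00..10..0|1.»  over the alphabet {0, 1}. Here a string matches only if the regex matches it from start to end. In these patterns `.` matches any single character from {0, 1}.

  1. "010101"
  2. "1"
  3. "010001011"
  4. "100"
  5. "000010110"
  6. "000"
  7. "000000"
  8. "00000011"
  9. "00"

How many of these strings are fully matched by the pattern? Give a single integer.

7

1. "010101" → match
2. "1" → no match
3. "010001011" → match
4. "100" → match
5. "000010110" → match
6. "000" → match
7. "000000" → match
8. "00000011" → no match
9. "00" → match
Total matched: 7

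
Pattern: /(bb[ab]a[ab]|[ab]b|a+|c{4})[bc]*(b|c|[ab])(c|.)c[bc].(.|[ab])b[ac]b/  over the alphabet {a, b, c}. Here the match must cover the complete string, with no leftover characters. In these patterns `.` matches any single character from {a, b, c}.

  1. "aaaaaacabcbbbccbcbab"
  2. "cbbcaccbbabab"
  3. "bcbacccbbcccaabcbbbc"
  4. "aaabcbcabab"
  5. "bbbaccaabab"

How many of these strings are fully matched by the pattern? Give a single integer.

1 → no match
2 → no match
3 → no match — must end with "b"
4 → match
5 → match
Total matched: 2

2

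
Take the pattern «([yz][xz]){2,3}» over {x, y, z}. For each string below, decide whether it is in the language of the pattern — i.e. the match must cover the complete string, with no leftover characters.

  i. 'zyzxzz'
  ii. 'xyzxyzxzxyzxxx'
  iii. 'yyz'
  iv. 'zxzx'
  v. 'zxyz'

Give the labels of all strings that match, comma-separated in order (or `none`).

iv, v

i → no match
ii → no match
iii → no match
iv → match
v → match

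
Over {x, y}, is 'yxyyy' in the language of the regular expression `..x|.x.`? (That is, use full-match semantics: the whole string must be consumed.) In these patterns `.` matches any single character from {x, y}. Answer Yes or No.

No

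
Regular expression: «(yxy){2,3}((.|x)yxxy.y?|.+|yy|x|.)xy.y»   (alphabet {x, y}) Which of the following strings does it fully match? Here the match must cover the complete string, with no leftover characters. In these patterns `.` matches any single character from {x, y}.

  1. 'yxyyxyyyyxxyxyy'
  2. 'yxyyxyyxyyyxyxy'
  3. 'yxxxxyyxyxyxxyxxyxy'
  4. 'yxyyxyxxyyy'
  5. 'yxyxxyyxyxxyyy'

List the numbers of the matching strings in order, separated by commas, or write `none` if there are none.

2, 4

1 → no match
2 → match
3 → no match — must start with 'yxy'
4 → match
5 → no match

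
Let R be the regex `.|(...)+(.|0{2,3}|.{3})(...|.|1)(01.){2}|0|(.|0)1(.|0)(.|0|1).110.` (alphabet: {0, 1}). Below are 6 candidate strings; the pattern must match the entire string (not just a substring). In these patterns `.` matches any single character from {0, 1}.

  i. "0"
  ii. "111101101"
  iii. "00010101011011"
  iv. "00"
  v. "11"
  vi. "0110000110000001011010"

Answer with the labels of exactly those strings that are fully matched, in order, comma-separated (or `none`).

i, ii, iii, vi

i. "0" → match
ii. "111101101" → match
iii → match
iv. "00" → no match
v. "11" → no match
vi → match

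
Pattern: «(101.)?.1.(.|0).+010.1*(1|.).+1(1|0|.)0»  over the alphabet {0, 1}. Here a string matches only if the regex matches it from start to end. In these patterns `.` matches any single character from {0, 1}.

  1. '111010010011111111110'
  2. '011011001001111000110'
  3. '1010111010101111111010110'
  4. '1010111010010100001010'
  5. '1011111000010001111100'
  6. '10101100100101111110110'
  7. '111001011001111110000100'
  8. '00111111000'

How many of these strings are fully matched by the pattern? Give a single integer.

5

1 → match
2 → match
3 → match
4 → no match
5 → match
6 → match
7 → no match
8. '00111111000' → no match
Total matched: 5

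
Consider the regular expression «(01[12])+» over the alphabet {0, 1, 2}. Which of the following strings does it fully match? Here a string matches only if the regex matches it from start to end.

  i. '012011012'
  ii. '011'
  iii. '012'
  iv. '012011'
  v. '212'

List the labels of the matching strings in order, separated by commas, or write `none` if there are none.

i → match
ii → match
iii → match
iv → match
v → no match — must start with '01'

i, ii, iii, iv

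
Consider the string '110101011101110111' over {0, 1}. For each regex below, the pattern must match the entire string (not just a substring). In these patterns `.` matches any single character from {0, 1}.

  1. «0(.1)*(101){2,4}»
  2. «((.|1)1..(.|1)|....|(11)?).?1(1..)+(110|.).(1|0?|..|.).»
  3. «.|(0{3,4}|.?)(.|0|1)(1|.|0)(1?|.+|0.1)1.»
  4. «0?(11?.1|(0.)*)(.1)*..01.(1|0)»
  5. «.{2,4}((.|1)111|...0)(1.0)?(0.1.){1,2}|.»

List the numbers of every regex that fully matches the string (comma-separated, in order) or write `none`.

3, 4

1 → no match — must start with '0'
2 → no match
3 → match
4 → match
5 → no match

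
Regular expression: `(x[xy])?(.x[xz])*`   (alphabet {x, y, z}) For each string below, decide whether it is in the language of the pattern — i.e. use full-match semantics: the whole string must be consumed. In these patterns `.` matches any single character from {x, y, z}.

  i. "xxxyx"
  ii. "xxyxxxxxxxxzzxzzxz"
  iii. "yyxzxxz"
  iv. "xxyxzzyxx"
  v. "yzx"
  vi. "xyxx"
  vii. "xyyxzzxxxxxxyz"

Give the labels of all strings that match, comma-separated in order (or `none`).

none

i → no match
ii → no match
iii → no match
iv → no match
v → no match
vi → no match
vii → no match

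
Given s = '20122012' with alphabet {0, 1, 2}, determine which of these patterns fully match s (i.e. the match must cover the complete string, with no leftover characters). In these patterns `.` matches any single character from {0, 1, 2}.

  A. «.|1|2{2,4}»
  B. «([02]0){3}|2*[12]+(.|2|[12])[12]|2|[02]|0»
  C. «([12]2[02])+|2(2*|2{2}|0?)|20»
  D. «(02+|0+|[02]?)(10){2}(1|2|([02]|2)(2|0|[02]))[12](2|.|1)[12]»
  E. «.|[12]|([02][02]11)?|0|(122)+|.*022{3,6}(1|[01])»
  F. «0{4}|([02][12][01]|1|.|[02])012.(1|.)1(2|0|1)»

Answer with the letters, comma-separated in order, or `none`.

F

A → no match
B → no match
C → no match
D → no match
E → no match
F → match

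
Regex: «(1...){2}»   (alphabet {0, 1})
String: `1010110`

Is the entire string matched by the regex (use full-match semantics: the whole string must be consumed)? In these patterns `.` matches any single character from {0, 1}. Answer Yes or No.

No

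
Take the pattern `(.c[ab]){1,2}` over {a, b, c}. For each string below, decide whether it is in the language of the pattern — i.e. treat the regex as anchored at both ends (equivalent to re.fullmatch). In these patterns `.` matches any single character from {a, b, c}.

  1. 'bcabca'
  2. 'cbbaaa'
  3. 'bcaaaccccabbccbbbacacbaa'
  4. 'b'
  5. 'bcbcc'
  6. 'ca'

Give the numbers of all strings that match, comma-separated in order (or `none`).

1 → match
2 → no match
3 → no match
4 → no match
5 → no match
6 → no match

1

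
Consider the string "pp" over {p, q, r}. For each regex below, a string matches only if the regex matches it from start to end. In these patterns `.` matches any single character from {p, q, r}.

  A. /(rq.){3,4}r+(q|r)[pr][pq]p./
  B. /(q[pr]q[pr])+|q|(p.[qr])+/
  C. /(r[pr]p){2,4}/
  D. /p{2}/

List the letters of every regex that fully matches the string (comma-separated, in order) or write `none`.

D

A → no match — must start with "rq"
B → no match
C → no match — must start with "r"
D → match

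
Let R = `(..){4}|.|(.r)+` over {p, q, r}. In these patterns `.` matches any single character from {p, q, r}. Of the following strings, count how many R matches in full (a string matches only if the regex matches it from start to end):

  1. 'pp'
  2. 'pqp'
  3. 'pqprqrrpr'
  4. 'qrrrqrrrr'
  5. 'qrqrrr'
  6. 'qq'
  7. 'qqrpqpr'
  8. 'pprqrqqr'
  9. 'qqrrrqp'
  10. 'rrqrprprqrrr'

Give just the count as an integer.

1 → no match
2 → no match
3 → no match
4 → no match
5 → match
6 → no match
7 → no match
8 → match
9 → no match
10 → match
Total matched: 3

3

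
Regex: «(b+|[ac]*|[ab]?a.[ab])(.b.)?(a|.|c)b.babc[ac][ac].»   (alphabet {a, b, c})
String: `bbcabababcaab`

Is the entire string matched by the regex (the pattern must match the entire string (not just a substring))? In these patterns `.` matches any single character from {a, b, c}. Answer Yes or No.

Yes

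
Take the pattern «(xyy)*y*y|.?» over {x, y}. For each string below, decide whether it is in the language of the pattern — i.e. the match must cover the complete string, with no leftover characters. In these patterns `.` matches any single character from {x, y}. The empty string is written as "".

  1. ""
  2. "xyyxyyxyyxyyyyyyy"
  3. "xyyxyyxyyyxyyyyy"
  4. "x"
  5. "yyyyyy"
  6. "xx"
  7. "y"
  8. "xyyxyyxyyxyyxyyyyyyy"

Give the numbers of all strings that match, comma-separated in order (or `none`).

1 → match
2 → match
3 → no match
4 → match
5 → match
6 → no match
7 → match
8 → match

1, 2, 4, 5, 7, 8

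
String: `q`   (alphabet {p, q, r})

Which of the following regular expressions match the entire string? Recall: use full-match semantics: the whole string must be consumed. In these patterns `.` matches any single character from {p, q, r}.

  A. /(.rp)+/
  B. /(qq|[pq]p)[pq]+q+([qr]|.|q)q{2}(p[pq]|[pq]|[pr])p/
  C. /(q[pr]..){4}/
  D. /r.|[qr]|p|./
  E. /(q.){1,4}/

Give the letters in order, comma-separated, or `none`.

D

A → no match — must end with `rp`
B → no match — must end with `p`
C → no match
D → match
E → no match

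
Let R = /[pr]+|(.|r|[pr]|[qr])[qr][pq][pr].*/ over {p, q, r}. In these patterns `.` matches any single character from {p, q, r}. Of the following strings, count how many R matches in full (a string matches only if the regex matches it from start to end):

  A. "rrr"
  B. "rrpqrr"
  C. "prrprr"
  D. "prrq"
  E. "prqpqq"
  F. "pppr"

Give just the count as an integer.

A. "rrr" → match
B. "rrpqrr" → no match
C. "prrprr" → match
D. "prrq" → no match
E. "prqpqq" → match
F. "pppr" → match
Total matched: 4

4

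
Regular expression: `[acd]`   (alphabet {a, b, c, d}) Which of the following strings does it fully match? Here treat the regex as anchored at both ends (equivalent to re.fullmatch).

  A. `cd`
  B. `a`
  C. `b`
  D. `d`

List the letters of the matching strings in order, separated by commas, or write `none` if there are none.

B, D

A → no match
B → match
C → no match
D → match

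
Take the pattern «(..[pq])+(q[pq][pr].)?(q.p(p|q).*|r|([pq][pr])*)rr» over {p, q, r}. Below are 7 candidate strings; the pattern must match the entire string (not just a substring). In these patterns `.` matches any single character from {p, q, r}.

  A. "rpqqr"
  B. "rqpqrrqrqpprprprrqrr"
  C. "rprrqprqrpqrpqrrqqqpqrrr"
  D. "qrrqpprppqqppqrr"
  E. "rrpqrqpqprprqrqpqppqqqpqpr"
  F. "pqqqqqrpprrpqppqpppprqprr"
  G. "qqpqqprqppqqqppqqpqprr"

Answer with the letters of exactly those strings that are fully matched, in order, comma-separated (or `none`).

A. "rpqqr" → no match — must end with "rr"
B → no match
C → no match
D → no match
E → no match — must end with "rr"
F → match
G → match

F, G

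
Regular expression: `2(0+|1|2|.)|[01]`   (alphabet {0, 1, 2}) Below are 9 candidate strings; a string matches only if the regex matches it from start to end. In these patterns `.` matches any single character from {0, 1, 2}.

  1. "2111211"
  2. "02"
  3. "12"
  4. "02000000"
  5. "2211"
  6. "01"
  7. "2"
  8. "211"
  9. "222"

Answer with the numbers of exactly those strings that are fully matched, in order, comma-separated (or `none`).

none

1 → no match
2 → no match
3 → no match
4 → no match
5 → no match
6 → no match
7 → no match
8 → no match
9 → no match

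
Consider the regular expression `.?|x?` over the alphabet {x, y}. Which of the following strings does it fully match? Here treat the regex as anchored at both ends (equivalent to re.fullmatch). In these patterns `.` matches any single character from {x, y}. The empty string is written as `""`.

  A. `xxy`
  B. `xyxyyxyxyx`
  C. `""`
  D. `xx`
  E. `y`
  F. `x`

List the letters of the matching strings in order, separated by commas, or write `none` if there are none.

C, E, F

A → no match
B → no match
C → match
D → no match
E → match
F → match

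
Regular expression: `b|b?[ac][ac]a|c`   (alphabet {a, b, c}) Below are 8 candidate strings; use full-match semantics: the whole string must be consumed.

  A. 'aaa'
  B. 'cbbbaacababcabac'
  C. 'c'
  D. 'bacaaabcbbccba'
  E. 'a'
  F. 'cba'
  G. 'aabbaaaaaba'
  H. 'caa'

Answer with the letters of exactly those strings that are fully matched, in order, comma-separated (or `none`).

A, C, H

A. 'aaa' → match
B → no match
C. 'c' → match
D → no match
E. 'a' → no match
F. 'cba' → no match
G. 'aabbaaaaaba' → no match
H. 'caa' → match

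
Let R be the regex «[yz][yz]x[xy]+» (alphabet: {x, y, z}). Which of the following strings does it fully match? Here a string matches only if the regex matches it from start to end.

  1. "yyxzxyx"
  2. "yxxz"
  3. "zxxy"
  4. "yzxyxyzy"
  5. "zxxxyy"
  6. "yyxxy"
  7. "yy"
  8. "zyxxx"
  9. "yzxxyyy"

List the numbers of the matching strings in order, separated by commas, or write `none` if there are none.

6, 8, 9

1 → no match
2 → no match
3 → no match
4 → no match
5 → no match
6 → match
7 → no match
8 → match
9 → match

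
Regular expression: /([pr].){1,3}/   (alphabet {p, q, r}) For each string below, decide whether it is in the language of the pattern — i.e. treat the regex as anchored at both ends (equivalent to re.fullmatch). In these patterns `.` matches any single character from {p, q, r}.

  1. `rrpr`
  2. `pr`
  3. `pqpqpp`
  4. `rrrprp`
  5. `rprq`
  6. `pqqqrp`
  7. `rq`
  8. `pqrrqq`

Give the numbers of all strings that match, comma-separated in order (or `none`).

1, 2, 3, 4, 5, 7

1. `rrpr` → match
2. `pr` → match
3. `pqpqpp` → match
4. `rrrprp` → match
5. `rprq` → match
6. `pqqqrp` → no match
7. `rq` → match
8. `pqrrqq` → no match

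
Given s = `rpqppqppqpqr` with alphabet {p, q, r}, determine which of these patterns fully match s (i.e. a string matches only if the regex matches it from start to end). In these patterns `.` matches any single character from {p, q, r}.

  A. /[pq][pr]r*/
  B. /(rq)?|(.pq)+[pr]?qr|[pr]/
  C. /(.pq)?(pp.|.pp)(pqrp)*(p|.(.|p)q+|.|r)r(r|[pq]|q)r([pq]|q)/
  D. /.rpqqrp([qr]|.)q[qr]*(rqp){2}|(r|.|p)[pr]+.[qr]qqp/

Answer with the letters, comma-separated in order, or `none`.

A → no match
B → match
C → no match
D → no match

B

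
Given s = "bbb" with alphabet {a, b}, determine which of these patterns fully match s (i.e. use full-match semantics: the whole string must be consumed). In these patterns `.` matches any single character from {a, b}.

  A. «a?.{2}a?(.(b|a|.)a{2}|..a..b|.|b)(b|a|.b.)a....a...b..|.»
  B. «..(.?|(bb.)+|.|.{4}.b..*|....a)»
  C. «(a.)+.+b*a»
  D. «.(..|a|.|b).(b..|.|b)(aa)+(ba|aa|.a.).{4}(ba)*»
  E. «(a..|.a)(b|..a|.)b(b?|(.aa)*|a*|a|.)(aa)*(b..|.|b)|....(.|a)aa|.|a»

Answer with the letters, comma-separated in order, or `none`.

A → no match
B → match
C → no match — must start with "a"
D → no match
E → no match

B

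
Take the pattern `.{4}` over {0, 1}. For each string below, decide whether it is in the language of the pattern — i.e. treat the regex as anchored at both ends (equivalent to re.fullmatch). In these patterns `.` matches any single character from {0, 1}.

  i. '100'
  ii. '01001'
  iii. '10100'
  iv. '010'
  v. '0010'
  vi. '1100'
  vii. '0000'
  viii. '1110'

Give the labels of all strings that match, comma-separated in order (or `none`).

i → no match
ii → no match
iii → no match
iv → no match
v → match
vi → match
vii → match
viii → match

v, vi, vii, viii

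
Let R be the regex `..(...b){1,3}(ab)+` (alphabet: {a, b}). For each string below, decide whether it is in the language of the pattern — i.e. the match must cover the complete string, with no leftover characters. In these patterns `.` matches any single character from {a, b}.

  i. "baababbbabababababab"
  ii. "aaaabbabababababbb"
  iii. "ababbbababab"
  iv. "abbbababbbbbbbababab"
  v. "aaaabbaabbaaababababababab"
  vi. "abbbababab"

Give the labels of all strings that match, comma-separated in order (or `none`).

i, iii, iv, v, vi

i → match
ii → no match — must end with "ab"
iii. "ababbbababab" → match
iv → match
v → match
vi. "abbbababab" → match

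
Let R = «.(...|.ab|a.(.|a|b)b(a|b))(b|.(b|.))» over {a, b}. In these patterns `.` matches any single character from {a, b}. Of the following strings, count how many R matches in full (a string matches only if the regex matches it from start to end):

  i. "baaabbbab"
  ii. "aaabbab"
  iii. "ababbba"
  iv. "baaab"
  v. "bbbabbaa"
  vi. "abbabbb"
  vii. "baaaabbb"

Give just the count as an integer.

i. "baaabbbab" → no match
ii. "aaabbab" → match
iii. "ababbba" → no match
iv. "baaab" → match
v. "bbbabbaa" → no match
vi. "abbabbb" → no match
vii. "baaaabbb" → no match
Total matched: 2

2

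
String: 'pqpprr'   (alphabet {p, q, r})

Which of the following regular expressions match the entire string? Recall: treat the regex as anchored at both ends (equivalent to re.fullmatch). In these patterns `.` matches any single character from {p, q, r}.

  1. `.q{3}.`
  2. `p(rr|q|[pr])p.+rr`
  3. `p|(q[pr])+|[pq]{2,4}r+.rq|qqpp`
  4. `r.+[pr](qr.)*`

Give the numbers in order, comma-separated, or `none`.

1 → no match
2 → match
3 → no match
4 → no match — must start with 'r'

2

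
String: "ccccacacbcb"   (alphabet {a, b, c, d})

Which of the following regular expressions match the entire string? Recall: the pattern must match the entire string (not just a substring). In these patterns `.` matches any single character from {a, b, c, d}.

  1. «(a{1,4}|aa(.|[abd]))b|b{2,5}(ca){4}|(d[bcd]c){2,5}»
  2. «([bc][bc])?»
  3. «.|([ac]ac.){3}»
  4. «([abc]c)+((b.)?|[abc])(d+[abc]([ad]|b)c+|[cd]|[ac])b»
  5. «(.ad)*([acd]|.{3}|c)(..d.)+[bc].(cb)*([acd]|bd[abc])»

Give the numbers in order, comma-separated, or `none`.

4

1 → no match
2 → no match
3 → no match
4 → match
5 → no match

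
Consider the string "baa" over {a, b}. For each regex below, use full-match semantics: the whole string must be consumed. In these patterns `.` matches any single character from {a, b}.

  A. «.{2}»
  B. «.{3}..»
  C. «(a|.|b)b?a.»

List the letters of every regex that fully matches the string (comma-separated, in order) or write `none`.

C

A → no match
B → no match
C → match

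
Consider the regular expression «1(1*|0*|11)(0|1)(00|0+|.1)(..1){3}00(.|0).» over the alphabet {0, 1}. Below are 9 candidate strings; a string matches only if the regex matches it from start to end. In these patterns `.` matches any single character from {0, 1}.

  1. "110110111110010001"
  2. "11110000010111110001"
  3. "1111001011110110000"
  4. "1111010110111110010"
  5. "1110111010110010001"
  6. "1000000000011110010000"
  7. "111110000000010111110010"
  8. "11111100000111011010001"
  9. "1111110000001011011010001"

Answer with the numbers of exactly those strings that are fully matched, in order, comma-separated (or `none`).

1 → match
2 → match
3 → match
4 → match
5 → match
6 → match
7 → match
8 → match
9 → match

1, 2, 3, 4, 5, 6, 7, 8, 9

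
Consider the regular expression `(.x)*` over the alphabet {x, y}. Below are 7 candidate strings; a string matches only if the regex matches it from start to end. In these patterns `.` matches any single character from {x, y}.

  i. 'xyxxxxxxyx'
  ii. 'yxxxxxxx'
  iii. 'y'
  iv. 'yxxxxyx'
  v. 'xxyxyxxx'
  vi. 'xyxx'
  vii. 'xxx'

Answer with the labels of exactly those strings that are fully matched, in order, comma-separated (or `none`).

i. 'xyxxxxxxyx' → no match
ii. 'yxxxxxxx' → match
iii. 'y' → no match
iv. 'yxxxxyx' → no match
v. 'xxyxyxxx' → match
vi. 'xyxx' → no match
vii. 'xxx' → no match

ii, v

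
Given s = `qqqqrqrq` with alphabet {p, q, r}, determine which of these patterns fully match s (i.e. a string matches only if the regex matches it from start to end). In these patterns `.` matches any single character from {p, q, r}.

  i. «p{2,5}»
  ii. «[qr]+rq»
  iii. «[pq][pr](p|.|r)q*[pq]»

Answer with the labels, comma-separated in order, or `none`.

ii

i → no match — must start with `p`
ii → match
iii → no match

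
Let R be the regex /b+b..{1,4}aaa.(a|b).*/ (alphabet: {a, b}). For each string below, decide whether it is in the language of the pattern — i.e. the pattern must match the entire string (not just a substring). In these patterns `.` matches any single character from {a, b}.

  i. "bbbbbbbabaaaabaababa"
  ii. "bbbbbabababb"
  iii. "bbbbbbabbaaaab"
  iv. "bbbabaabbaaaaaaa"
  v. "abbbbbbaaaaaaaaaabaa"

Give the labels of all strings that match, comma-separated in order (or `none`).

i, iii

i → match
ii. "bbbbbabababb" → no match
iii → match
iv → no match
v → no match — must start with "b"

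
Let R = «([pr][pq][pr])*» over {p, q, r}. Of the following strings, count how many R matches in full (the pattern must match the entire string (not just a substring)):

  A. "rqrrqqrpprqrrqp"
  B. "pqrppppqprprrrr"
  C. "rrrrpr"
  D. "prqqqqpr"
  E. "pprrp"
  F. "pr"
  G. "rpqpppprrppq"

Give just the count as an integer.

0

A → no match
B → no match
C. "rrrrpr" → no match
D. "prqqqqpr" → no match
E. "pprrp" → no match
F. "pr" → no match
G. "rpqpppprrppq" → no match
Total matched: 0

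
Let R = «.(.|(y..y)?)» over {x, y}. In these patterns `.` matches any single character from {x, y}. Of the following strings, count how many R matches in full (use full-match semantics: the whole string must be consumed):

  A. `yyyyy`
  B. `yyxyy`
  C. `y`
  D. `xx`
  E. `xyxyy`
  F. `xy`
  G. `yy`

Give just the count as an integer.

A → match
B → match
C → match
D → match
E → match
F → match
G → match
Total matched: 7

7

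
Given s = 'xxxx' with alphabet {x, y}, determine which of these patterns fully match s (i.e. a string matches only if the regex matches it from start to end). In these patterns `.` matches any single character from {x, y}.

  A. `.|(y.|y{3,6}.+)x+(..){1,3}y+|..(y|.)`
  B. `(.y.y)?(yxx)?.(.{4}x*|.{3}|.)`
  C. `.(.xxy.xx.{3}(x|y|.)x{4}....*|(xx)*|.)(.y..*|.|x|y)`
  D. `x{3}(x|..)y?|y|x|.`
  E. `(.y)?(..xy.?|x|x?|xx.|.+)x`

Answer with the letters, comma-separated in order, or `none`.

B, C, D, E

A → no match
B → match
C → match
D → match
E → match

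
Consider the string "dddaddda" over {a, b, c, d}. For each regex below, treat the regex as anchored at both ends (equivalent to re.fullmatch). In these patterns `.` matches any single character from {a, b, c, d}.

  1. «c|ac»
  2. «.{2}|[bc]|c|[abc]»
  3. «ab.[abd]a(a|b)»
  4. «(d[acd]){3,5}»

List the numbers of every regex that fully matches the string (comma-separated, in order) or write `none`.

1 → no match
2 → no match
3 → no match — must start with "ab"
4 → match

4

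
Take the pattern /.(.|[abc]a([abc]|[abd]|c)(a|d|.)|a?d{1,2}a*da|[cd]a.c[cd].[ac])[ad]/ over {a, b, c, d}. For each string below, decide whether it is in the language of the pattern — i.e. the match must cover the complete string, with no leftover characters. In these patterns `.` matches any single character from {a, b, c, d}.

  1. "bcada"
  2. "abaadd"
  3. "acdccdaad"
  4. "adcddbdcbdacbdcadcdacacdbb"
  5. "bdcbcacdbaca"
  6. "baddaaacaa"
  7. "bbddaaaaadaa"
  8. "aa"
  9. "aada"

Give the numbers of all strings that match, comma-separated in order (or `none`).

1 → no match
2 → match
3 → no match
4 → no match
5 → no match
6 → no match
7 → no match
8 → no match
9 → no match

2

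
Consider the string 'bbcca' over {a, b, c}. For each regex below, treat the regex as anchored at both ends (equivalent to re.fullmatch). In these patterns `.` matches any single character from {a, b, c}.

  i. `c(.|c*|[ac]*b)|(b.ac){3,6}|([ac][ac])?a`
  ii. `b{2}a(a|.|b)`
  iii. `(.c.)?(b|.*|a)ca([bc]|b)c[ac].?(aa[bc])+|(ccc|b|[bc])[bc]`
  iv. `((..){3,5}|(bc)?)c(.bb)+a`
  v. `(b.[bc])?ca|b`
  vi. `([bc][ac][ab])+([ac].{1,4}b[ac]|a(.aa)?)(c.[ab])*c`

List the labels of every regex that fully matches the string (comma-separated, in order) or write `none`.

i → no match
ii → no match
iii → no match
iv → no match — must end with 'bba'
v → match
vi → no match — must end with 'c'

v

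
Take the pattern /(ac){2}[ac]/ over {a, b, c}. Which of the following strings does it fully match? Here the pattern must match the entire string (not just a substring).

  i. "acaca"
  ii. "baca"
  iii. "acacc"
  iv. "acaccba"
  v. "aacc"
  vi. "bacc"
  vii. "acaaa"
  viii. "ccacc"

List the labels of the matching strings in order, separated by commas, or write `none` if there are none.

i, iii

i. "acaca" → match
ii. "baca" → no match — must start with "ac"
iii. "acacc" → match
iv. "acaccba" → no match
v. "aacc" → no match — must start with "ac"
vi. "bacc" → no match — must start with "ac"
vii. "acaaa" → no match
viii. "ccacc" → no match — must start with "ac"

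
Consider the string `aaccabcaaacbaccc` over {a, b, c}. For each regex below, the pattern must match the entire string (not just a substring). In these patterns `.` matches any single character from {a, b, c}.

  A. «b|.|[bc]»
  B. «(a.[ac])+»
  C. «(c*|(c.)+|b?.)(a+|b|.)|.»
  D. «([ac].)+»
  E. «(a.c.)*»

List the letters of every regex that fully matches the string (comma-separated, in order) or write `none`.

D, E

A → no match
B → no match
C → no match
D → match
E → match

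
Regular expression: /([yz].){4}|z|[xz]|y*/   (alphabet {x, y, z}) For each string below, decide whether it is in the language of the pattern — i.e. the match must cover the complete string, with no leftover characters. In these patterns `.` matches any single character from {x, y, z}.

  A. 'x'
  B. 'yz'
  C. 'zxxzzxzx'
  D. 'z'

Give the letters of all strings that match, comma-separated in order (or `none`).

A, D

A → match
B → no match
C → no match
D → match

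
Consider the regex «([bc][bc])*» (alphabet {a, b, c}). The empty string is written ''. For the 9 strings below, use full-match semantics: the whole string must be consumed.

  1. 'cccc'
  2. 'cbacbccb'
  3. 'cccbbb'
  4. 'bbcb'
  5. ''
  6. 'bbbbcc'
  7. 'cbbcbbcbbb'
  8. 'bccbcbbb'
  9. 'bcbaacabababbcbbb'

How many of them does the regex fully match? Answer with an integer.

1 → match
2 → no match
3 → match
4 → match
5 → match
6 → match
7 → match
8 → match
9 → no match
Total matched: 7

7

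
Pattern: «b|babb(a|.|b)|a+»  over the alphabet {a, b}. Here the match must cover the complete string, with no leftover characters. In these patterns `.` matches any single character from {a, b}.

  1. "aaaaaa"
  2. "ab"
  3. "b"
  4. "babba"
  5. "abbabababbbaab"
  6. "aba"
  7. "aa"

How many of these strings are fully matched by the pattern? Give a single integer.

4

1 → match
2 → no match
3 → match
4 → match
5 → no match
6 → no match
7 → match
Total matched: 4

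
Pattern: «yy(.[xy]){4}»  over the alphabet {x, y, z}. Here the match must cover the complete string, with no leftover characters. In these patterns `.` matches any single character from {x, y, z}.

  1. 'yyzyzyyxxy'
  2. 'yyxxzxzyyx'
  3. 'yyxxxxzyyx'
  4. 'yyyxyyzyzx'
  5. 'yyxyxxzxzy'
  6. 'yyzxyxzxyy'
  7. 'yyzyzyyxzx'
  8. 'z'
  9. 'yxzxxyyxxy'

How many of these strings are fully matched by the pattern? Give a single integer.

7

1. 'yyzyzyyxxy' → match
2. 'yyxxzxzyyx' → match
3. 'yyxxxxzyyx' → match
4. 'yyyxyyzyzx' → match
5. 'yyxyxxzxzy' → match
6. 'yyzxyxzxyy' → match
7. 'yyzyzyyxzx' → match
8. 'z' → no match — must start with 'yy'
9. 'yxzxxyyxxy' → no match — must start with 'yy'
Total matched: 7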